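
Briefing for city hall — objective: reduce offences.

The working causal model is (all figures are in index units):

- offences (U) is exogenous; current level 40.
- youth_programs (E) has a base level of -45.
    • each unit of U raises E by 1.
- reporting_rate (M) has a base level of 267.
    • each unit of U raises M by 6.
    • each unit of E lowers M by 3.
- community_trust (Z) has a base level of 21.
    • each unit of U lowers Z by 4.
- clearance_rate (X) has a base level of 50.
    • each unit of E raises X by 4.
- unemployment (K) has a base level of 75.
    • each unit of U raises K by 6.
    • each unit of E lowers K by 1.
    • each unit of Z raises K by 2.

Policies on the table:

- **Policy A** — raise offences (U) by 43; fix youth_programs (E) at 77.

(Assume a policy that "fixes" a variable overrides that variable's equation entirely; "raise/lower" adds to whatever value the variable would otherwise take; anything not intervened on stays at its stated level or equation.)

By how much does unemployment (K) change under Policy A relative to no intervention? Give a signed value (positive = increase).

Baseline:
  U = 40
  E = -45 + 40 = -5
  Z = 21 − 4·40 = -139
  K = 75 + 6·40 − (-5) + 2·(-139) = 42
Policy A (U + 43, E := 77):
  U = 40 + 43 = 83
  E = 77
  Z = 21 − 4·83 = -311
  K = 75 + 6·83 − 77 + 2·(-311) = -126
Change in K: -126 − 42 = -168

-168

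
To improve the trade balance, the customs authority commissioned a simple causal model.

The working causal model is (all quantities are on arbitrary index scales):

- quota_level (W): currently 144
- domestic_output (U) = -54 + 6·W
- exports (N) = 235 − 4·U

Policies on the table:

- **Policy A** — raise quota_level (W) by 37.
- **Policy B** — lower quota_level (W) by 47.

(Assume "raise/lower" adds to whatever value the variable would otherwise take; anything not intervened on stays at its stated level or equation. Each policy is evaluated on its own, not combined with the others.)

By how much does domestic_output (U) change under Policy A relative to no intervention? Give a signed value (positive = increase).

Baseline:
  W = 144
  U = -54 + 6·144 = 810
Policy A (W + 37):
  W = 144 + 37 = 181
  U = -54 + 6·181 = 1032
Change in U: 1032 − 810 = 222

222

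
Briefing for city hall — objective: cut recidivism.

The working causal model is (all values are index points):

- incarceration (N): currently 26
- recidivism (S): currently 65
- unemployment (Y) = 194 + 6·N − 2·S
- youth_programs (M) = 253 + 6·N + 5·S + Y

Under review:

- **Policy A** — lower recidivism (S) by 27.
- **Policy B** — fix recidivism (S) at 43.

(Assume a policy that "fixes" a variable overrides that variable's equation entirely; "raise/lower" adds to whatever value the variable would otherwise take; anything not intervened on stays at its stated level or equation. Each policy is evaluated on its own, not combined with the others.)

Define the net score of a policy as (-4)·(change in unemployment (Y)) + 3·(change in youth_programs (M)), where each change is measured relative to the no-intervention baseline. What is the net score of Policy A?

-459

Baseline:
  N = 26
  S = 65
  Y = 194 + 6·26 − 2·65 = 220
  M = 253 + 6·26 + 5·65 + 220 = 954
Policy A (S − 27):
  N = 26
  S = 65 − 27 = 38
  Y = 194 + 6·26 − 2·38 = 274
  M = 253 + 6·26 + 5·38 + 274 = 873
ΔY = 274 − 220 = 54; ΔM = 873 − 954 = -81
Score = (-4)·54 + 3·(-81) = -459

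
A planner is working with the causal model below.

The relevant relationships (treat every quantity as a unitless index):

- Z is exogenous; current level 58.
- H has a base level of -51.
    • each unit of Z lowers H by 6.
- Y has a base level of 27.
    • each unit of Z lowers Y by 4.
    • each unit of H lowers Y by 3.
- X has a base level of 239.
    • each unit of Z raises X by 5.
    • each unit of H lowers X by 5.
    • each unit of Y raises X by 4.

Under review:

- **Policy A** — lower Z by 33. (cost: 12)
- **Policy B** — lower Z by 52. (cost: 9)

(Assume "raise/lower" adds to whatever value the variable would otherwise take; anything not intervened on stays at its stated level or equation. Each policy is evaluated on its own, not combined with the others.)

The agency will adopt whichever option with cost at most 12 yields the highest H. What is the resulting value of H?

-87

Policy A (Z − 33):
  Z = 58 − 33 = 25
  H = -51 − 6·25 = -201
Policy B (Z − 52):
  Z = 58 − 52 = 6
  H = -51 − 6·6 = -87
Comparing — Policy A: H=-201, Policy B: H=-87. Highest is -87 (Policy B).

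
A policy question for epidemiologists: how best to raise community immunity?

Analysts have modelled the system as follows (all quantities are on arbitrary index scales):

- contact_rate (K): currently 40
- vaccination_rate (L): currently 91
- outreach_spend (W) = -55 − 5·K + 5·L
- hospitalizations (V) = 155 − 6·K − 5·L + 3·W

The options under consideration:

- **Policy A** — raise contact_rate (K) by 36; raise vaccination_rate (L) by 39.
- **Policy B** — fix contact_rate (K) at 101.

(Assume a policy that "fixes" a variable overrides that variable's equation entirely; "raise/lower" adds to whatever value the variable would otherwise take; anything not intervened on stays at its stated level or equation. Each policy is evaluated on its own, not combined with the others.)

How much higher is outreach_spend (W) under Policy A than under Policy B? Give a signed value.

320

Policy A (K + 36, L + 39):
  K = 40 + 36 = 76
  L = 91 + 39 = 130
  W = -55 − 5·76 + 5·130 = 215
Policy B (K := 101):
  K = 101
  L = 91
  W = -55 − 5·101 + 5·91 = -105
W: 215 − (-105) = 320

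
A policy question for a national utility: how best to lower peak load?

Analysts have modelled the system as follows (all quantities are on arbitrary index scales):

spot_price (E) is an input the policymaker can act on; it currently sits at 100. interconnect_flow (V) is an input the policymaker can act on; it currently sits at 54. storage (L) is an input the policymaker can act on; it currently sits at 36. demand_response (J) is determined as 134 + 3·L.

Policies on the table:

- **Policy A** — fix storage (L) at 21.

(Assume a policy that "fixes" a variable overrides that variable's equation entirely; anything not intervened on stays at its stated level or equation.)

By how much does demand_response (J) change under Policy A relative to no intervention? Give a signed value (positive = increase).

Baseline:
  L = 36
  J = 134 + 3·36 = 242
Policy A (L := 21):
  L = 21
  J = 134 + 3·21 = 197
Change in J: 197 − 242 = -45

-45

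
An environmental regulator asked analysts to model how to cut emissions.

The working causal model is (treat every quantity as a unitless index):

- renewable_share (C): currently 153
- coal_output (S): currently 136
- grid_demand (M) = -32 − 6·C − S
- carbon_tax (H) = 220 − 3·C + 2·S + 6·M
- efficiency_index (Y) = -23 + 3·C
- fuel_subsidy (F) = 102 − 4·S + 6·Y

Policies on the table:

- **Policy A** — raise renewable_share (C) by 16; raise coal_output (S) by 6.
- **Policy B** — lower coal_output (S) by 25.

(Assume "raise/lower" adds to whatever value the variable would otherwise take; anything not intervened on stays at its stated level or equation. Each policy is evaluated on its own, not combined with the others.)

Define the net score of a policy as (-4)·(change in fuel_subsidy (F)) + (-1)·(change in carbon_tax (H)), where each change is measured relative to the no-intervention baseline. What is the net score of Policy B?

-500

Baseline:
  C = 153
  S = 136
  M = -32 − 6·153 − 136 = -1086
  H = 220 − 3·153 + 2·136 + 6·(-1086) = -6483
  Y = -23 + 3·153 = 436
  F = 102 − 4·136 + 6·436 = 2174
Policy B (S − 25):
  C = 153
  S = 136 − 25 = 111
  M = -32 − 6·153 − 111 = -1061
  H = 220 − 3·153 + 2·111 + 6·(-1061) = -6383
  Y = -23 + 3·153 = 436
  F = 102 − 4·111 + 6·436 = 2274
ΔF = 2274 − 2174 = 100; ΔH = -6383 − (-6483) = 100
Score = (-4)·100 + (-1)·100 = -500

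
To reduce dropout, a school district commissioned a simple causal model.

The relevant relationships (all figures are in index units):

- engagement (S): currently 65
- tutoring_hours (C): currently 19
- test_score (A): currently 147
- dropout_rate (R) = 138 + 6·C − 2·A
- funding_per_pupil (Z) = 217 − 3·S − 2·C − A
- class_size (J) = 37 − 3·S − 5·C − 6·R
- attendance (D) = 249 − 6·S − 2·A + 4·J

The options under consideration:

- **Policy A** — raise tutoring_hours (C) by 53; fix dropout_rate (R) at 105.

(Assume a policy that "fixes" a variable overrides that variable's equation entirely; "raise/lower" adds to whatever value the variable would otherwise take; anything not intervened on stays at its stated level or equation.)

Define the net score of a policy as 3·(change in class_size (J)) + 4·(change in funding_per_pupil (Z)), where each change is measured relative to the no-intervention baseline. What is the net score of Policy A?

Baseline:
  S = 65
  C = 19
  A = 147
  R = 138 + 6·19 − 2·147 = -42
  Z = 217 − 3·65 − 2·19 − 147 = -163
  J = 37 − 3·65 − 5·19 − 6·(-42) = -1
Policy A (C + 53, R := 105):
  S = 65
  C = 19 + 53 = 72
  A = 147
  R = 105
  Z = 217 − 3·65 − 2·72 − 147 = -269
  J = 37 − 3·65 − 5·72 − 6·105 = -1148
ΔJ = -1148 − (-1) = -1147; ΔZ = -269 − (-163) = -106
Score = 3·(-1147) + 4·(-106) = -3865

-3865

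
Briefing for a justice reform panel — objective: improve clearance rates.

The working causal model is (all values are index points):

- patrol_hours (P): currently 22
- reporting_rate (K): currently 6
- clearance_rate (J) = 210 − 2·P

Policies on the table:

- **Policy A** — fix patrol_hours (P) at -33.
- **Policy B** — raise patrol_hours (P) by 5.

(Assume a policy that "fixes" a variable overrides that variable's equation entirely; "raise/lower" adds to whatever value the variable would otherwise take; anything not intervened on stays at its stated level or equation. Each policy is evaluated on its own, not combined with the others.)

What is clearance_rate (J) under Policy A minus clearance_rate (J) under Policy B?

Policy A (P := -33):
  P = -33
  J = 210 − 2·(-33) = 276
Policy B (P + 5):
  P = 22 + 5 = 27
  J = 210 − 2·27 = 156
J: 276 − 156 = 120

120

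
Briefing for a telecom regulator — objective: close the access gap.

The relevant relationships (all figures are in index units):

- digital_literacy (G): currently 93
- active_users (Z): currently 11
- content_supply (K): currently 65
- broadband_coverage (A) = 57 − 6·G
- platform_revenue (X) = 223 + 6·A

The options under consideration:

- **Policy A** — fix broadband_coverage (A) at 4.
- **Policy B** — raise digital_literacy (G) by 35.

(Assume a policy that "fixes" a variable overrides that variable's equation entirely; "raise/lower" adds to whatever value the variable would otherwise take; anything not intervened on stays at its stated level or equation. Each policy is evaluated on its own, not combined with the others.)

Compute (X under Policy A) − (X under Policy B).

4290

Policy A (A := 4):
  G = 93
  A = 4
  X = 223 + 6·4 = 247
Policy B (G + 35):
  G = 93 + 35 = 128
  A = 57 − 6·128 = -711
  X = 223 + 6·(-711) = -4043
X: 247 − (-4043) = 4290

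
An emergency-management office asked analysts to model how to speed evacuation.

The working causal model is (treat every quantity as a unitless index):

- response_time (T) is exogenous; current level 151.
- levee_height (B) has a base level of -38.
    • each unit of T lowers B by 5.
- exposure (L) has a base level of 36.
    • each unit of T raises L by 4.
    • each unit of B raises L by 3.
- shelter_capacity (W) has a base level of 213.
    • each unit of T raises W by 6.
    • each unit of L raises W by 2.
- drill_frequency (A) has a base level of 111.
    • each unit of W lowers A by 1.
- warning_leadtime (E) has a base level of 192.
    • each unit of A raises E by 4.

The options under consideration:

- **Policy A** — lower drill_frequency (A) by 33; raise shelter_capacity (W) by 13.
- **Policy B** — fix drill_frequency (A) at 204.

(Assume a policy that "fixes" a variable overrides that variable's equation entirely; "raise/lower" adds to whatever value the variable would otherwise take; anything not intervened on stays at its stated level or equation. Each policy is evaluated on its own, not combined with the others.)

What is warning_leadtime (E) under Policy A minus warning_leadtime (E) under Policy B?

Policy A (A − 33, W + 13):
  T = 151
  B = -38 − 5·151 = -793
  L = 36 + 4·151 + 3·(-793) = -1739
  W = 213 + 6·151 + 2·(-1739) (+13 from intervention) = -2346
  A = 111 − (-2346) (−33 from intervention) = 2424
  E = 192 + 4·2424 = 9888
Policy B (A := 204):
  T = 151
  B = -38 − 5·151 = -793
  L = 36 + 4·151 + 3·(-793) = -1739
  W = 213 + 6·151 + 2·(-1739) = -2359
  A = 204
  E = 192 + 4·204 = 1008
E: 9888 − 1008 = 8880

8880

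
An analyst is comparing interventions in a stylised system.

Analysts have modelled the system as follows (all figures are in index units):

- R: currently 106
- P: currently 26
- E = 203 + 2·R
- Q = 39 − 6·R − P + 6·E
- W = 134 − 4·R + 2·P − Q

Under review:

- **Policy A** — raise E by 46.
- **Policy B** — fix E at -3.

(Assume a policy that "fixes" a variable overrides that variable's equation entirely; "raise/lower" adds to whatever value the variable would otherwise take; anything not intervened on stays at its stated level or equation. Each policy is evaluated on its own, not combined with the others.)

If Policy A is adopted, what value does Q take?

2143

Policy A (E + 46):
  R = 106
  P = 26
  E = 203 + 2·106 (+46 from intervention) = 461
  Q = 39 − 6·106 − 26 + 6·461 = 2143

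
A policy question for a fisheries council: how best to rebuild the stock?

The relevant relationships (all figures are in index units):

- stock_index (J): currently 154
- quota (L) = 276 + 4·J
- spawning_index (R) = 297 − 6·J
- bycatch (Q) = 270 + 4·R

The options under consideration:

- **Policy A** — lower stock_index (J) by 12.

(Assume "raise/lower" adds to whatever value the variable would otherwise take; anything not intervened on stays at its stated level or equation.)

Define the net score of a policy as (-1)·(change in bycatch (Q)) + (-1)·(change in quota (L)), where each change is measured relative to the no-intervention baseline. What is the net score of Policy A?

Baseline:
  J = 154
  L = 276 + 4·154 = 892
  R = 297 − 6·154 = -627
  Q = 270 + 4·(-627) = -2238
Policy A (J − 12):
  J = 154 − 12 = 142
  L = 276 + 4·142 = 844
  R = 297 − 6·142 = -555
  Q = 270 + 4·(-555) = -1950
ΔQ = -1950 − (-2238) = 288; ΔL = 844 − 892 = -48
Score = (-1)·288 + (-1)·(-48) = -240

-240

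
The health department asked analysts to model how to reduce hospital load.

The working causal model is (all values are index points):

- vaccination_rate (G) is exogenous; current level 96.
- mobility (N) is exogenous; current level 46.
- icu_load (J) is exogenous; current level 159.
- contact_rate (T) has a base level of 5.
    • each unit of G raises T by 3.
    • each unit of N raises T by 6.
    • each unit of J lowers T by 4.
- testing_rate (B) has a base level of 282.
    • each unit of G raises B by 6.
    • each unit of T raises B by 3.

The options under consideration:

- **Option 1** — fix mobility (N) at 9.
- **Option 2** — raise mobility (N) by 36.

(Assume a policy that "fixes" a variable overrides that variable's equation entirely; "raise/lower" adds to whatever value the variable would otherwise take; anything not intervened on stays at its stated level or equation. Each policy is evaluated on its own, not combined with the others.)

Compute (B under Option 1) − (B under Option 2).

-1314

Option 1 (N := 9):
  G = 96
  N = 9
  J = 159
  T = 5 + 3·96 + 6·9 − 4·159 = -289
  B = 282 + 6·96 + 3·(-289) = -9
Option 2 (N + 36):
  G = 96
  N = 46 + 36 = 82
  J = 159
  T = 5 + 3·96 + 6·82 − 4·159 = 149
  B = 282 + 6·96 + 3·149 = 1305
B: -9 − 1305 = -1314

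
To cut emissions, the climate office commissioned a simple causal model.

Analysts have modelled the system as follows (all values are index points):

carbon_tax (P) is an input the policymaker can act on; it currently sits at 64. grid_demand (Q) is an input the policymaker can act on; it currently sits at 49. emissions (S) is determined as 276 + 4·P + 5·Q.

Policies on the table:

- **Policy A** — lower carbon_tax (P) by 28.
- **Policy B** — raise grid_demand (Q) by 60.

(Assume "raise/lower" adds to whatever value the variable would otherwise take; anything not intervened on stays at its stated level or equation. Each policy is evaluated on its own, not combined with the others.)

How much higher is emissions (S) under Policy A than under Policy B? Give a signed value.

Policy A (P − 28):
  P = 64 − 28 = 36
  Q = 49
  S = 276 + 4·36 + 5·49 = 665
Policy B (Q + 60):
  P = 64
  Q = 49 + 60 = 109
  S = 276 + 4·64 + 5·109 = 1077
S: 665 − 1077 = -412

-412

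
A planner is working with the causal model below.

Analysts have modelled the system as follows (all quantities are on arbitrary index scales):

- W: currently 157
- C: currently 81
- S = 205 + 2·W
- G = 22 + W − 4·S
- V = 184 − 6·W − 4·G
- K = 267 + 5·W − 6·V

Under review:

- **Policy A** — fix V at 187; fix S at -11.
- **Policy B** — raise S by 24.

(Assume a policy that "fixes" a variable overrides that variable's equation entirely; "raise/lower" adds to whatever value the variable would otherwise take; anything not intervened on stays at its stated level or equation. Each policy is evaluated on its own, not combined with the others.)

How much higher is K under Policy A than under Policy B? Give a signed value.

42162

Policy A (V := 187, S := -11):
  W = 157
  S = -11
  G = 22 + 157 − 4·(-11) = 223
  V = 187
  K = 267 + 5·157 − 6·187 = -70
Policy B (S + 24):
  W = 157
  S = 205 + 2·157 (+24 from intervention) = 543
  G = 22 + 157 − 4·543 = -1993
  V = 184 − 6·157 − 4·(-1993) = 7214
  K = 267 + 5·157 − 6·7214 = -42232
K: -70 − (-42232) = 42162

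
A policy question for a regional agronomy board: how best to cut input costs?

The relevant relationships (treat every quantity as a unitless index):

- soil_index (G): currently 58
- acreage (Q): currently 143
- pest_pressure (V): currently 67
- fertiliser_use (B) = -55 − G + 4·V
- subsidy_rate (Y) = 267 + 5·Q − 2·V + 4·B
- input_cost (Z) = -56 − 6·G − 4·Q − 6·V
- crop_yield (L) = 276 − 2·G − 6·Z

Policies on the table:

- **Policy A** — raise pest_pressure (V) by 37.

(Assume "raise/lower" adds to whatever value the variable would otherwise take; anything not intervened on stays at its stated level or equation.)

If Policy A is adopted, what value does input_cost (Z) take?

Policy A (V + 37):
  G = 58
  Q = 143
  V = 67 + 37 = 104
  Z = -56 − 6·58 − 4·143 − 6·104 = -1600

-1600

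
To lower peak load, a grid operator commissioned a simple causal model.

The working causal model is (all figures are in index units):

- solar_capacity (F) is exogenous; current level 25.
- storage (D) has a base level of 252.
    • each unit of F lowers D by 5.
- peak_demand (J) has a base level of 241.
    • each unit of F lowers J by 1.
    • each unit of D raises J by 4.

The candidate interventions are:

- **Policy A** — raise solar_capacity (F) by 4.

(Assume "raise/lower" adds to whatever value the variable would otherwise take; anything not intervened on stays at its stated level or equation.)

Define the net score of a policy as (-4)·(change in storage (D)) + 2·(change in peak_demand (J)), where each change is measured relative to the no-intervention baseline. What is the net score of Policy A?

Baseline:
  F = 25
  D = 252 − 5·25 = 127
  J = 241 − 25 + 4·127 = 724
Policy A (F + 4):
  F = 25 + 4 = 29
  D = 252 − 5·29 = 107
  J = 241 − 29 + 4·107 = 640
ΔD = 107 − 127 = -20; ΔJ = 640 − 724 = -84
Score = (-4)·(-20) + 2·(-84) = -88

-88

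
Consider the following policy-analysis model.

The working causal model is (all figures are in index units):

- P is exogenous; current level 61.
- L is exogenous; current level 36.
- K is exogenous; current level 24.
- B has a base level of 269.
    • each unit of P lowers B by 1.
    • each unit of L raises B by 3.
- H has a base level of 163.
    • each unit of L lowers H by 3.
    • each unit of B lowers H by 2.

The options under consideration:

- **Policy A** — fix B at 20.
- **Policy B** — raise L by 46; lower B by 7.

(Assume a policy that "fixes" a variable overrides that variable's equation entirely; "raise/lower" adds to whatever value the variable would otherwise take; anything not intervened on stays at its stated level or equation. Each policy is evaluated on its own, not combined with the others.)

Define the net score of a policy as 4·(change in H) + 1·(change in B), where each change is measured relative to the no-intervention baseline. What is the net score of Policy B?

Baseline:
  P = 61
  L = 36
  B = 269 − 61 + 3·36 = 316
  H = 163 − 3·36 − 2·316 = -577
Policy B (L + 46, B − 7):
  P = 61
  L = 36 + 46 = 82
  B = 269 − 61 + 3·82 (−7 from intervention) = 447
  H = 163 − 3·82 − 2·447 = -977
ΔH = -977 − (-577) = -400; ΔB = 447 − 316 = 131
Score = 4·(-400) + 1·131 = -1469

-1469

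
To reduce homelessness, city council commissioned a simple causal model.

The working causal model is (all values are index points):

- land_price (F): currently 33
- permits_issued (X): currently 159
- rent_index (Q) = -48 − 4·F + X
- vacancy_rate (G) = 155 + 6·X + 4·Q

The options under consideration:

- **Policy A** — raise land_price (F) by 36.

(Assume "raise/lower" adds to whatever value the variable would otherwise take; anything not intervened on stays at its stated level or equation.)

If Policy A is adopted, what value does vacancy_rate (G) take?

Policy A (F + 36):
  F = 33 + 36 = 69
  X = 159
  Q = -48 − 4·69 + 159 = -165
  G = 155 + 6·159 + 4·(-165) = 449

449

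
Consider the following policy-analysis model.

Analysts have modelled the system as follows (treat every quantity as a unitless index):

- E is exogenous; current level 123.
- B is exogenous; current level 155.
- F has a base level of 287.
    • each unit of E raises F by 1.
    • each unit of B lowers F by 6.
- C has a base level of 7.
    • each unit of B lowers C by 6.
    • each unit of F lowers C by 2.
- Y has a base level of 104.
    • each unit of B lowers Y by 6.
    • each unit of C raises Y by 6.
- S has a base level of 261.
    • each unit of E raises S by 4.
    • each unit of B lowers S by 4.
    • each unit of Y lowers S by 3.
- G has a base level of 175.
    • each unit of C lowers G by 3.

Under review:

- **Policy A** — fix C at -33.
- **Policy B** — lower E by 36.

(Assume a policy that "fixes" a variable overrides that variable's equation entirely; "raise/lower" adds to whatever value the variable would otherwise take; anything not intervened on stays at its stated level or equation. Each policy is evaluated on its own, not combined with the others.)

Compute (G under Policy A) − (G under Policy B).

666

Policy A (C := -33):
  E = 123
  B = 155
  F = 287 + 123 − 6·155 = -520
  C = -33
  G = 175 − 3·(-33) = 274
Policy B (E − 36):
  E = 123 − 36 = 87
  B = 155
  F = 287 + 87 − 6·155 = -556
  C = 7 − 6·155 − 2·(-556) = 189
  G = 175 − 3·189 = -392
G: 274 − (-392) = 666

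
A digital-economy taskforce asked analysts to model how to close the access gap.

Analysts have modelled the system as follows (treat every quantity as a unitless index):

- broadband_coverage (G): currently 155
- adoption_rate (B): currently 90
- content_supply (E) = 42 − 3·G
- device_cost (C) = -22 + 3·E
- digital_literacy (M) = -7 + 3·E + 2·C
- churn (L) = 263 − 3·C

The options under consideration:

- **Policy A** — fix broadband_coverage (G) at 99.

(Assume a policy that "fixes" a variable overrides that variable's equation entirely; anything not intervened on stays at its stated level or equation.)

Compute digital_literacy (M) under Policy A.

-2346

Policy A (G := 99):
  G = 99
  E = 42 − 3·99 = -255
  C = -22 + 3·(-255) = -787
  M = -7 + 3·(-255) + 2·(-787) = -2346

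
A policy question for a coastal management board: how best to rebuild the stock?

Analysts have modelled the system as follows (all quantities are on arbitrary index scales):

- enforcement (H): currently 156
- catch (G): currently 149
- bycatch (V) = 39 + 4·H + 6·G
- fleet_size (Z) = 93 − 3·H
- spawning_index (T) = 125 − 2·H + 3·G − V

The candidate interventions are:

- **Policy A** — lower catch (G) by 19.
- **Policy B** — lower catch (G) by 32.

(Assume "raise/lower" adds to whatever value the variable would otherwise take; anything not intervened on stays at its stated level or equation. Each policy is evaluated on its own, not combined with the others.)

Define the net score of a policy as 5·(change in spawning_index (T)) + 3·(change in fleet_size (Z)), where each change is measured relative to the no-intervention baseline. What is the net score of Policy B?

480

Baseline:
  H = 156
  G = 149
  V = 39 + 4·156 + 6·149 = 1557
  Z = 93 − 3·156 = -375
  T = 125 − 2·156 + 3·149 − 1557 = -1297
Policy B (G − 32):
  H = 156
  G = 149 − 32 = 117
  V = 39 + 4·156 + 6·117 = 1365
  Z = 93 − 3·156 = -375
  T = 125 − 2·156 + 3·117 − 1365 = -1201
ΔT = -1201 − (-1297) = 96; ΔZ = -375 − (-375) = 0
Score = 5·96 + 3·0 = 480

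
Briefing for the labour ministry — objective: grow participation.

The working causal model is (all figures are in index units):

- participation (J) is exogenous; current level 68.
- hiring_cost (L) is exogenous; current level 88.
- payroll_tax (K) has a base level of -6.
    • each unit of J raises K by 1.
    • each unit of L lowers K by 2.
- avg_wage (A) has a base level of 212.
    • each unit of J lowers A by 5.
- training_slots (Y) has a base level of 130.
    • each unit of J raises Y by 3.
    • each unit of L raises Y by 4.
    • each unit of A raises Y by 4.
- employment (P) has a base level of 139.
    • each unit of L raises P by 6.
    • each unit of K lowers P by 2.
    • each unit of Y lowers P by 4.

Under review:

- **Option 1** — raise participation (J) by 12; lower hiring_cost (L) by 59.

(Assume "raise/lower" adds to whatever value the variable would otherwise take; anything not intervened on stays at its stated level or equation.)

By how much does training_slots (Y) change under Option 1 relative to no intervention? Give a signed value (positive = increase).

Baseline:
  J = 68
  L = 88
  A = 212 − 5·68 = -128
  Y = 130 + 3·68 + 4·88 + 4·(-128) = 174
Option 1 (J + 12, L − 59):
  J = 68 + 12 = 80
  L = 88 − 59 = 29
  A = 212 − 5·80 = -188
  Y = 130 + 3·80 + 4·29 + 4·(-188) = -266
Change in Y: -266 − 174 = -440

-440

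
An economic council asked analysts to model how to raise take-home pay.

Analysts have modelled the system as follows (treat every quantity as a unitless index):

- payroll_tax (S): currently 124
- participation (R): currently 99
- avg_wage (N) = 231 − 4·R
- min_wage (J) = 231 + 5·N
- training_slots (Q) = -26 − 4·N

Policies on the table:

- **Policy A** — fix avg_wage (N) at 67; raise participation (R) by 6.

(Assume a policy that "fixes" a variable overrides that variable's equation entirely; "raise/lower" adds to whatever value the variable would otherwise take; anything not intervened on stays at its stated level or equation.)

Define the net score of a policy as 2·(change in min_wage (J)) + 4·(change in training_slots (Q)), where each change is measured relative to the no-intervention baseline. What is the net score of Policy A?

-1392

Baseline:
  R = 99
  N = 231 − 4·99 = -165
  J = 231 + 5·(-165) = -594
  Q = -26 − 4·(-165) = 634
Policy A (N := 67, R + 6):
  R = 99 + 6 = 105
  N = 67
  J = 231 + 5·67 = 566
  Q = -26 − 4·67 = -294
ΔJ = 566 − (-594) = 1160; ΔQ = -294 − 634 = -928
Score = 2·1160 + 4·(-928) = -1392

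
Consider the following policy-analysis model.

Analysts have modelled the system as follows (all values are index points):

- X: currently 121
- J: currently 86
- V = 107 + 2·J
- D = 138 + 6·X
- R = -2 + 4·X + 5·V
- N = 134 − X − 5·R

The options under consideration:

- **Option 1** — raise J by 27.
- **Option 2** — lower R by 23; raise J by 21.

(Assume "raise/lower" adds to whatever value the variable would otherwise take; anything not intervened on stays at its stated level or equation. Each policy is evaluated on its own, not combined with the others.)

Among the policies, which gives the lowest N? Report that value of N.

Option 1 (J + 27):
  X = 121
  J = 86 + 27 = 113
  V = 107 + 2·113 = 333
  R = -2 + 4·121 + 5·333 = 2147
  N = 134 − 121 − 5·2147 = -10722
Option 2 (R − 23, J + 21):
  X = 121
  J = 86 + 21 = 107
  V = 107 + 2·107 = 321
  R = -2 + 4·121 + 5·321 (−23 from intervention) = 2064
  N = 134 − 121 − 5·2064 = -10307
Comparing — Option 1: N=-10722, Option 2: N=-10307. Lowest is -10722 (Option 1).

-10722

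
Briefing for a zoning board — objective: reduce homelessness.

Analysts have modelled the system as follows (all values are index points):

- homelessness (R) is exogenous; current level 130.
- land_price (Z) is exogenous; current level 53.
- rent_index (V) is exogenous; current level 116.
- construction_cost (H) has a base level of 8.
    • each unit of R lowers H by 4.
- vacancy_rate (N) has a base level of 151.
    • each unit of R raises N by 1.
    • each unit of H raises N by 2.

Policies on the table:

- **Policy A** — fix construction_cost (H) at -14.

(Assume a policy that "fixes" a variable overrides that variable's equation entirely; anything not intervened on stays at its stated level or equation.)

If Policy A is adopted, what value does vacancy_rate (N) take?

Policy A (H := -14):
  R = 130
  H = -14
  N = 151 + 130 + 2·(-14) = 253

253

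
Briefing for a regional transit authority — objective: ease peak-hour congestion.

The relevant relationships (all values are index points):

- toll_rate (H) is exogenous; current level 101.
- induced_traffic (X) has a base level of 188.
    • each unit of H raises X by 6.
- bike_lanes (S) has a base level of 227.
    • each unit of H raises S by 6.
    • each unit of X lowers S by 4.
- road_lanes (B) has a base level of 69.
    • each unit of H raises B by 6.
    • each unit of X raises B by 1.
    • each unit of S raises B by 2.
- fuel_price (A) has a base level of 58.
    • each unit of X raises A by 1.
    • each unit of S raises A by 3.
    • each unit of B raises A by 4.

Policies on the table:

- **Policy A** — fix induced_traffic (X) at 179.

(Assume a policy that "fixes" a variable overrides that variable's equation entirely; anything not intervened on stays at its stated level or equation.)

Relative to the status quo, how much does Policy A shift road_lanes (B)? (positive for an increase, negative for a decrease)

Baseline:
  H = 101
  X = 188 + 6·101 = 794
  S = 227 + 6·101 − 4·794 = -2343
  B = 69 + 6·101 + 794 + 2·(-2343) = -3217
Policy A (X := 179):
  H = 101
  X = 179
  S = 227 + 6·101 − 4·179 = 117
  B = 69 + 6·101 + 179 + 2·117 = 1088
Change in B: 1088 − (-3217) = 4305

4305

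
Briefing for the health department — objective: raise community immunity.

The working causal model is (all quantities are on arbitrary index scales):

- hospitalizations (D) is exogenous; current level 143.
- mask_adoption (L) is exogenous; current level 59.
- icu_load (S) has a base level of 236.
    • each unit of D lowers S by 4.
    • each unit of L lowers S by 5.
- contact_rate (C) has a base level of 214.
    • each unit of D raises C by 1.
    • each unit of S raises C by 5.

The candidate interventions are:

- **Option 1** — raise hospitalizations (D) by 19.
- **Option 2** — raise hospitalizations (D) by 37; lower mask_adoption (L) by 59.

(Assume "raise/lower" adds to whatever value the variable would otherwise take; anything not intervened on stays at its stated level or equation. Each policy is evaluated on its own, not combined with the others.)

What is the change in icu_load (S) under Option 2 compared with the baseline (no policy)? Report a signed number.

Baseline:
  D = 143
  L = 59
  S = 236 − 4·143 − 5·59 = -631
Option 2 (D + 37, L − 59):
  D = 143 + 37 = 180
  L = 59 − 59 = 0
  S = 236 − 4·180 − 5·0 = -484
Change in S: -484 − (-631) = 147

147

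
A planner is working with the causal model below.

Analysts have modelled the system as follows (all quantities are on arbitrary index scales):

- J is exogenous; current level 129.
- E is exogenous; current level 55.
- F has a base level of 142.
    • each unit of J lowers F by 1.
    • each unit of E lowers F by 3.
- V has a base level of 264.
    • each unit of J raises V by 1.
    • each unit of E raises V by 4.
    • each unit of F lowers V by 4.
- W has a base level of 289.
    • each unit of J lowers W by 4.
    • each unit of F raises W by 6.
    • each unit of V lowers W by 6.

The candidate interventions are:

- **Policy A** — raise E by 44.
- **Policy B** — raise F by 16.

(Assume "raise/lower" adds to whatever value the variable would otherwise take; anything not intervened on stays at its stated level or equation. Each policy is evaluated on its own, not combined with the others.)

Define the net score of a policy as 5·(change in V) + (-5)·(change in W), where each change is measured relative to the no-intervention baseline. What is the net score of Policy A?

Baseline:
  J = 129
  E = 55
  F = 142 − 129 − 3·55 = -152
  V = 264 + 129 + 4·55 − 4·(-152) = 1221
  W = 289 − 4·129 + 6·(-152) − 6·1221 = -8465
Policy A (E + 44):
  J = 129
  E = 55 + 44 = 99
  F = 142 − 129 − 3·99 = -284
  V = 264 + 129 + 4·99 − 4·(-284) = 1925
  W = 289 − 4·129 + 6·(-284) − 6·1925 = -13481
ΔV = 1925 − 1221 = 704; ΔW = -13481 − (-8465) = -5016
Score = 5·704 + (-5)·(-5016) = 28600

28600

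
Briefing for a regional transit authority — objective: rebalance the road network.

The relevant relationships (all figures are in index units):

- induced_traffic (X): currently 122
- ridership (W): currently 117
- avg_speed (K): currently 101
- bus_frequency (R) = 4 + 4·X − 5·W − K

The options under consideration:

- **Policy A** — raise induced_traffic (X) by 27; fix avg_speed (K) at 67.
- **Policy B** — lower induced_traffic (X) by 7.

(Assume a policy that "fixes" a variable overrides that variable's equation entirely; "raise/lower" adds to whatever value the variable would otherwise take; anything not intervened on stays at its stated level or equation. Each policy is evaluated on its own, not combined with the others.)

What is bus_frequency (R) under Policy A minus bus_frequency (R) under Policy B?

170

Policy A (X + 27, K := 67):
  X = 122 + 27 = 149
  W = 117
  K = 67
  R = 4 + 4·149 − 5·117 − 67 = -52
Policy B (X − 7):
  X = 122 − 7 = 115
  W = 117
  K = 101
  R = 4 + 4·115 − 5·117 − 101 = -222
R: -52 − (-222) = 170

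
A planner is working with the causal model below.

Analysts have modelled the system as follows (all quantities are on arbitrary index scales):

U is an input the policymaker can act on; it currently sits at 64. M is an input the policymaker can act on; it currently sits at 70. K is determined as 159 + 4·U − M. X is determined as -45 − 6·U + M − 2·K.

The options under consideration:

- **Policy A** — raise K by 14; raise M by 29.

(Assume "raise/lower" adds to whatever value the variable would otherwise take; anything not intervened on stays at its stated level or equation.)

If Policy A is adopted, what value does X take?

-990

Policy A (K + 14, M + 29):
  U = 64
  M = 70 + 29 = 99
  K = 159 + 4·64 − 99 (+14 from intervention) = 330
  X = -45 − 6·64 + 99 − 2·330 = -990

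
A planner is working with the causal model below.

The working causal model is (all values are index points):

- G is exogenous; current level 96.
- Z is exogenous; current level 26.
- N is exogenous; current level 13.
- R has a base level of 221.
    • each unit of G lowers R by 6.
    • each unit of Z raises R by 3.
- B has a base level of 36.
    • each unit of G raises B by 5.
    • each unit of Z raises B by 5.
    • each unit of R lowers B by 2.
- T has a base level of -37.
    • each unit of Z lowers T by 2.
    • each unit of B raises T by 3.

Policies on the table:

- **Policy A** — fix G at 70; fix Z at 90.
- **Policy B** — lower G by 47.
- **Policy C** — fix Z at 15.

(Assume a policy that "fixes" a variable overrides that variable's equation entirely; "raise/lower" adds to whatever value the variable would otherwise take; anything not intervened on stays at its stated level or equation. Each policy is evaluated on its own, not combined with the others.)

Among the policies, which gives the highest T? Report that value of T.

Policy A (G := 70, Z := 90):
  G = 70
  Z = 90
  R = 221 − 6·70 + 3·90 = 71
  B = 36 + 5·70 + 5·90 − 2·71 = 694
  T = -37 − 2·90 + 3·694 = 1865
Policy B (G − 47):
  G = 96 − 47 = 49
  Z = 26
  R = 221 − 6·49 + 3·26 = 5
  B = 36 + 5·49 + 5·26 − 2·5 = 401
  T = -37 − 2·26 + 3·401 = 1114
Policy C (Z := 15):
  G = 96
  Z = 15
  R = 221 − 6·96 + 3·15 = -310
  B = 36 + 5·96 + 5·15 − 2·(-310) = 1211
  T = -37 − 2·15 + 3·1211 = 3566
Comparing — Policy A: T=1865, Policy B: T=1114, Policy C: T=3566. Highest is 3566 (Policy C).

3566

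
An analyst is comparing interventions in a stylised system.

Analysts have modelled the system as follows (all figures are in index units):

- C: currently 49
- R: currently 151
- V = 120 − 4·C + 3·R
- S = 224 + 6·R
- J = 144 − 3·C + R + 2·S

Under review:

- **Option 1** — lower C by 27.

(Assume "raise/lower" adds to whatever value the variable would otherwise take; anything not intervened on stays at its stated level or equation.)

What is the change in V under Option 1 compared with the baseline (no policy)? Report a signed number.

108

Baseline:
  C = 49
  R = 151
  V = 120 − 4·49 + 3·151 = 377
Option 1 (C − 27):
  C = 49 − 27 = 22
  R = 151
  V = 120 − 4·22 + 3·151 = 485
Change in V: 485 − 377 = 108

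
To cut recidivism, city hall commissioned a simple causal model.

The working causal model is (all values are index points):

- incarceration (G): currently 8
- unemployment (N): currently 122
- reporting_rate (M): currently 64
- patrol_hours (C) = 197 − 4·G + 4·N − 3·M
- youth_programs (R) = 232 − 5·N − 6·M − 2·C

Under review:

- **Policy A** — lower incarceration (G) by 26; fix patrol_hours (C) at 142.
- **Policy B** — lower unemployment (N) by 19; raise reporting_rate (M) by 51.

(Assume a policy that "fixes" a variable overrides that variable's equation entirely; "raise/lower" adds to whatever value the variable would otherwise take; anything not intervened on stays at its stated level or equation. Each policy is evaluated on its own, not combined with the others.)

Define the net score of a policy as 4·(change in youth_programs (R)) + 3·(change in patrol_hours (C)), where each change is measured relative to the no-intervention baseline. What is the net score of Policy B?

Baseline:
  G = 8
  N = 122
  M = 64
  C = 197 − 4·8 + 4·122 − 3·64 = 461
  R = 232 − 5·122 − 6·64 − 2·461 = -1684
Policy B (N − 19, M + 51):
  G = 8
  N = 122 − 19 = 103
  M = 64 + 51 = 115
  C = 197 − 4·8 + 4·103 − 3·115 = 232
  R = 232 − 5·103 − 6·115 − 2·232 = -1437
ΔR = -1437 − (-1684) = 247; ΔC = 232 − 461 = -229
Score = 4·247 + 3·(-229) = 301

301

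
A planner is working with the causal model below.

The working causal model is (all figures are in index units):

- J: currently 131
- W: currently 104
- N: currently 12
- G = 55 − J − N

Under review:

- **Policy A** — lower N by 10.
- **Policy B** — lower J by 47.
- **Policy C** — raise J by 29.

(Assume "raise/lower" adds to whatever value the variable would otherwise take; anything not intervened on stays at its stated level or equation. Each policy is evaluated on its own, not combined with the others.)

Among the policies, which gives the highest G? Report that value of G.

Policy A (N − 10):
  J = 131
  N = 12 − 10 = 2
  G = 55 − 131 − 2 = -78
Policy B (J − 47):
  J = 131 − 47 = 84
  N = 12
  G = 55 − 84 − 12 = -41
Policy C (J + 29):
  J = 131 + 29 = 160
  N = 12
  G = 55 − 160 − 12 = -117
Comparing — Policy A: G=-78, Policy B: G=-41, Policy C: G=-117. Highest is -41 (Policy B).

-41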